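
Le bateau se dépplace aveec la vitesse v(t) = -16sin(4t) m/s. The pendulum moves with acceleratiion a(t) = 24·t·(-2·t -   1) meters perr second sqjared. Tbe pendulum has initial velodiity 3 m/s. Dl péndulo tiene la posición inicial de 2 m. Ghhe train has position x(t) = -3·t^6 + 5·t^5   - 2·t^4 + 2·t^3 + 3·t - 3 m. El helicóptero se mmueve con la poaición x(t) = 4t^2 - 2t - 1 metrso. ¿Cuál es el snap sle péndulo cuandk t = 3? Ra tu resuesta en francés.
En partant de l'accélération a(t) = 24·t·(-2·t - 1), nous prenons 2 dérivées. En prenant d/dt de a(t), nous trouvons j(t) = -96·t - 24. La dérivée du jerk donne le snap: s(t) = -96. De l'équation du snap s(t) = -96, nous substituons t = 3 pour obtenir s = -96.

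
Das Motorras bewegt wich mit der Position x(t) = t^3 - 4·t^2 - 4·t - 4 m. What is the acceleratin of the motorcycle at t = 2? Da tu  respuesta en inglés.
To solve this, we need to take 2 derivatives of our position equation x(t) = t^3 - 4·t^2 - 4·t - 4. Differentiating position, we get velocity: v(t) = 3·t^2 - 8·t - 4. The derivative of velocity gives acceleration: a(t) = 6·t - 8. Using a(t) = 6·t - 8 and substituting t = 2, we find a = 4.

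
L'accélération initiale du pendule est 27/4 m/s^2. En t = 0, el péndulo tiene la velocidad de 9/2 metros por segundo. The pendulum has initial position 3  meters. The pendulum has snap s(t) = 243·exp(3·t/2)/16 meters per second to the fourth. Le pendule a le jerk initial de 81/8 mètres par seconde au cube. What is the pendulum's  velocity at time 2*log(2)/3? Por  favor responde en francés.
Nous devons trouver la primitive de notre équation du snap s(t) = 243·exp(3·t/2)/16 3 fois. En prenant ∫s(t)dt et en appliquant j(0) = 81/8, nous trouvons j(t) = 81·exp(3·t/2)/8. L'intégrale du jerk, avec a(0) = 27/4, donne l'accélération: a(t) = 27·exp(3·t/2)/4. La primitive de l'accélération est la vitesse. En utilisant v(0) = 9/2, nous obtenons v(t) = 9·exp(3·t/2)/2. Nous avons la vitesse v(t) = 9·exp(3·t/2)/2. En substituant t = 2*log(2)/3: v(2*log(2)/3) = 9.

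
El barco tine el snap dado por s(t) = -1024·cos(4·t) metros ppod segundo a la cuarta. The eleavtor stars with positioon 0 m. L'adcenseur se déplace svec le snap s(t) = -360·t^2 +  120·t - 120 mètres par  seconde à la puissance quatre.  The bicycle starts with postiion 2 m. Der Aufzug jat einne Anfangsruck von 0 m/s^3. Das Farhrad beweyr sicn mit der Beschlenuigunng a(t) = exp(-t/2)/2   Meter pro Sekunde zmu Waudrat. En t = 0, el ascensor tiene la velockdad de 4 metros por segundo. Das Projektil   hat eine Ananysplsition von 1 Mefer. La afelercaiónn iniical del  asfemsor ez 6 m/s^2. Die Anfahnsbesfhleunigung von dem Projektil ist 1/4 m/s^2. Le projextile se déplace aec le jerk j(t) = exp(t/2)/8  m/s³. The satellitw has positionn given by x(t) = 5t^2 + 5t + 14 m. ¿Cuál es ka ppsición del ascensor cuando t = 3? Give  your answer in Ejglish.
To find the answer, we compute 4 antiderivatives of s(t) = -360·t^2 + 120·t - 120. The integral of snap is jerk. Using j(0) = 0, we get j(t) = 60·t·(-2·t^2 + t - 2). Finding the antiderivative of j(t) and using a(0) = 6: a(t) = -30·t^4 + 20·t^3 - 60·t^2 + 6. Taking ∫a(t)dt and applying v(0) = 4, we find v(t) = -6·t^5 + 5·t^4 - 20·t^3 + 6·t + 4. The antiderivative of velocity is position. Using x(0) = 0, we get x(t) = -t^6 + t^5 - 5·t^4 + 3·t^2 + 4·t. Using x(t) = -t^6 + t^5 - 5·t^4 + 3·t^2 + 4·t and substituting t = 3, we find x = -852.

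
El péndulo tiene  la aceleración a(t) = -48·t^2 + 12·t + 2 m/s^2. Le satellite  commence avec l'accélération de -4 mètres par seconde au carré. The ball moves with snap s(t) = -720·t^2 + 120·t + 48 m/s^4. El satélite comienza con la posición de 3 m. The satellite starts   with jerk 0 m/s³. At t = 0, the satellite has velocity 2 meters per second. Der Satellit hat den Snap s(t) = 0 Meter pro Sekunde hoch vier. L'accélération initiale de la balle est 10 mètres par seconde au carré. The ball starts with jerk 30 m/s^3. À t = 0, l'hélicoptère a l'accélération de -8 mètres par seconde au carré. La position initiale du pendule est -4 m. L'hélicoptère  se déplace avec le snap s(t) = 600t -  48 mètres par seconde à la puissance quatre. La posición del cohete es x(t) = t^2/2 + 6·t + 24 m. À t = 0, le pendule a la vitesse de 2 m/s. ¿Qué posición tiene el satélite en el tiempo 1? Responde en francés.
Nous devons trouver la primitive de notre équation du snap s(t) = 0 4 fois. En intégrant le snap et en utilisant la condition initiale j(0) = 0, nous obtenons j(t) = 0. En intégrant le jerk et en utilisant la condition initiale a(0) = -4, nous obtenons a(t) = -4. En intégrant l'accélération et en utilisant la condition initiale v(0) = 2, nous obtenons v(t) = 2 - 4·t. La primitive de la vitesse est la position. En utilisant x(0) = 3, nous obtenons x(t) = -2·t^2 + 2·t + 3. Nous avons la position x(t) = -2·t^2 + 2·t + 3. En substituant t = 1: x(1) = 3.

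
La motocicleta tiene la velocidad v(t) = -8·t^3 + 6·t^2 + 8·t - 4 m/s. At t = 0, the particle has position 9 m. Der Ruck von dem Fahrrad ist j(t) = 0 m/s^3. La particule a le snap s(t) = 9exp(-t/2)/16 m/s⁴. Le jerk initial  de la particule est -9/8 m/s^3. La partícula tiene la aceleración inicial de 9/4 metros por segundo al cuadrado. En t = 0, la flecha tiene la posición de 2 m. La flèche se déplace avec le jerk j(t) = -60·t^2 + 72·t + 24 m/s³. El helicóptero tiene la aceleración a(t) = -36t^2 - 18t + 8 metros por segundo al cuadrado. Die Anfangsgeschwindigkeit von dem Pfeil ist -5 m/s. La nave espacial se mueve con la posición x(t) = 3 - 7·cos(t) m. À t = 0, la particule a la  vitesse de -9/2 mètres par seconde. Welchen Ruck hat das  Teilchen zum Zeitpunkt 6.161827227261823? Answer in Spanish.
Para resolver esto, necesitamos tomar 1 integral de nuestra ecuación del snap s(t) = 9·exp(-t/2)/16. La antiderivada del snap, con j(0) = -9/8, da la sacudida: j(t) = -9·exp(-t/2)/8. Usando j(t) = -9·exp(-t/2)/8 y sustituyendo t = 6.161827227261823, encontramos j = -0.0516569476733168.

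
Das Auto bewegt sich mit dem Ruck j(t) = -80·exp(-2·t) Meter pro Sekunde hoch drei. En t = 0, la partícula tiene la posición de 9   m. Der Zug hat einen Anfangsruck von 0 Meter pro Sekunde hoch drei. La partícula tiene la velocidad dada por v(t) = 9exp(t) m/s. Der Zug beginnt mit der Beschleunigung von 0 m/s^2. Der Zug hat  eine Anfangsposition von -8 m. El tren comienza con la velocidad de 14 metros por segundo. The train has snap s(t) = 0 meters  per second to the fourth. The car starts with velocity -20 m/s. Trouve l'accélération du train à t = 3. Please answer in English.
To solve this, we need to take 2 antiderivatives of our snap equation s(t) = 0. Finding the antiderivative of s(t) and using j(0) = 0: j(t) = 0. Finding the antiderivative of j(t) and using a(0) = 0: a(t) = 0. Using a(t) = 0 and substituting t = 3, we find a = 0.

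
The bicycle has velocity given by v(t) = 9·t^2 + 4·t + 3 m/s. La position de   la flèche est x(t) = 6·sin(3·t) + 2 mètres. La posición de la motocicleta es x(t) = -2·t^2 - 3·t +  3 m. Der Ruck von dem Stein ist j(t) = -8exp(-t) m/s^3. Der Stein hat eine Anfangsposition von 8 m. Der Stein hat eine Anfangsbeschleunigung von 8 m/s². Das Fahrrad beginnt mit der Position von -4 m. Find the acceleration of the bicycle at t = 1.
Starting from velocity v(t) = 9·t^2 + 4·t + 3, we take 1 derivative. Taking d/dt of v(t), we find a(t) = 18·t + 4. From the given acceleration equation a(t) = 18·t + 4, we substitute t = 1 to get a = 22.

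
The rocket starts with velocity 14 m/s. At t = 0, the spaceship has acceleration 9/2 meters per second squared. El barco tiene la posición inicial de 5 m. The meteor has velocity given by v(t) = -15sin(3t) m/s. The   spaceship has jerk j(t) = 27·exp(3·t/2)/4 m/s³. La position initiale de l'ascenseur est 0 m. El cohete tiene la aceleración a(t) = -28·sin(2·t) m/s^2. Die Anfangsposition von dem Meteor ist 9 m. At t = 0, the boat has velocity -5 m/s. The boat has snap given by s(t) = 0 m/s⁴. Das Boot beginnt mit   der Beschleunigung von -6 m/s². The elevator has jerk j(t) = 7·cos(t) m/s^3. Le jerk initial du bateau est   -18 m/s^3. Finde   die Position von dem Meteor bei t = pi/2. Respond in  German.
Ausgehend von der Geschwindigkeit v(t) = -15·sin(3·t), nehmen wir 1 Stammfunktion. Das Integral von der Geschwindigkeit, mit x(0) = 9, ergibt die Position: x(t) = 5·cos(3·t) + 4. Wir haben die Position x(t) = 5·cos(3·t) + 4. Durch Einsetzen von t = pi/2: x(pi/2) = 4.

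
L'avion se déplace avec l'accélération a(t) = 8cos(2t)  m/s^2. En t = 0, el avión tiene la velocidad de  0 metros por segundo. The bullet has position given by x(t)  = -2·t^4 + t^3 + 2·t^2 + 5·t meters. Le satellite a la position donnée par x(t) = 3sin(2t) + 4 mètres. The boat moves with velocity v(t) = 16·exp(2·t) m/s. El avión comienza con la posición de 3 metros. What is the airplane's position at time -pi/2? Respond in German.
Ausgehend von der Beschleunigung a(t) = 8·cos(2·t), nehmen wir 2 Integrale. Mit ∫a(t)dt und Anwendung von v(0) = 0, finden wir v(t) = 4·sin(2·t). Das Integral von der Geschwindigkeit ist die Position. Mit x(0) = 3 erhalten wir x(t) = 5 - 2·cos(2·t). Wir haben die Position x(t) = 5 - 2·cos(2·t). Durch Einsetzen von t = -pi/2: x(-pi/2) = 7.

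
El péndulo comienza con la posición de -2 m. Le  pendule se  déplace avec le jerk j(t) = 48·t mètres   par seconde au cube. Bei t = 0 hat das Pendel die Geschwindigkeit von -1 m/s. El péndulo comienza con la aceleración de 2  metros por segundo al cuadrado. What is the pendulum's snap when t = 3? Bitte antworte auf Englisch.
To solve this, we need to take 1 derivative of our jerk equation j(t) = 48·t. Differentiating jerk, we get snap: s(t) = 48. Using s(t) = 48 and substituting t = 3, we find s = 48.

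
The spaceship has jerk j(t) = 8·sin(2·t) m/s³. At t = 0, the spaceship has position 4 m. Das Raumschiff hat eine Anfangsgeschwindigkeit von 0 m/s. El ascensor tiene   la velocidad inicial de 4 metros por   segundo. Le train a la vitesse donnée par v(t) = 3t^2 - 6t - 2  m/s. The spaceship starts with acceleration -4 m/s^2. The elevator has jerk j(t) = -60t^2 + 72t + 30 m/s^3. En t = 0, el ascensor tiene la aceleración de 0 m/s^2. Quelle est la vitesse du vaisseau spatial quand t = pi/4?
Pour résoudre ceci, nous devons prendre 2 intégrales de notre équation du jerk j(t) = 8·sin(2·t). En intégrant le jerk et en utilisant la condition initiale a(0) = -4, nous obtenons a(t) = -4·cos(2·t). L'intégrale de l'accélération est la vitesse. En utilisant v(0) = 0, nous obtenons v(t) = -2·sin(2·t). En utilisant v(t) = -2·sin(2·t) et en substituant t = pi/4, nous trouvons v = -2.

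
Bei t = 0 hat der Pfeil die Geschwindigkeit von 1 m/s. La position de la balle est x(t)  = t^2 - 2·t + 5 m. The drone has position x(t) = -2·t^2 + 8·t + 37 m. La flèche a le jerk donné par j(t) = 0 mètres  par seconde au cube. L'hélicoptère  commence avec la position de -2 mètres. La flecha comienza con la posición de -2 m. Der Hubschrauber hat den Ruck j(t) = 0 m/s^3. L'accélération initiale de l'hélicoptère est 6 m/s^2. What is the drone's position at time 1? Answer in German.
Aus der Gleichung für die Position x(t) = -2·t^2 + 8·t + 37, setzen wir t = 1 ein und erhalten x = 43.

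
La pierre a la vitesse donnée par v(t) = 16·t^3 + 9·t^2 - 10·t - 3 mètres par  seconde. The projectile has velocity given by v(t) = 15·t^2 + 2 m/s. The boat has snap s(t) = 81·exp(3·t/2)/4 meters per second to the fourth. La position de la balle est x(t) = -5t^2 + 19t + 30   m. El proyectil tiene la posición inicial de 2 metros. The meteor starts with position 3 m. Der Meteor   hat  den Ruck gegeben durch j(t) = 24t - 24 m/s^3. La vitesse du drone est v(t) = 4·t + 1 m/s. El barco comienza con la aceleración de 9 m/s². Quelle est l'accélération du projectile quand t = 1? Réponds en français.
En partant de la vitesse v(t) = 15·t^2 + 2, nous prenons 1 dérivée. La dérivée de la vitesse donne l'accélération: a(t) = 30·t. En utilisant a(t) = 30·t et en substituant t = 1, nous trouvons a = 30.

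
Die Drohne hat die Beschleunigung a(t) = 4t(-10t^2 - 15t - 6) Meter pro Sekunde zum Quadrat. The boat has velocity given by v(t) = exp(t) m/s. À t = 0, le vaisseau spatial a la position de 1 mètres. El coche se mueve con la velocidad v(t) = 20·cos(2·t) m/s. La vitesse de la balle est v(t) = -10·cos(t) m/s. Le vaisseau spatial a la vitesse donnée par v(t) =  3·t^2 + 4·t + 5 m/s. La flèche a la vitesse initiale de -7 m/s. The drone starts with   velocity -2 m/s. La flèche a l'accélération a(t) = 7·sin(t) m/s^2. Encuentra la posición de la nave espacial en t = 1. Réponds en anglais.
We need to integrate our velocity equation v(t) = 3·t^2 + 4·t + 5 1 time. The integral of velocity, with x(0) = 1, gives position: x(t) = t^3 + 2·t^2 + 5·t + 1. Using x(t) = t^3 + 2·t^2 + 5·t + 1 and substituting t = 1, we find x = 9.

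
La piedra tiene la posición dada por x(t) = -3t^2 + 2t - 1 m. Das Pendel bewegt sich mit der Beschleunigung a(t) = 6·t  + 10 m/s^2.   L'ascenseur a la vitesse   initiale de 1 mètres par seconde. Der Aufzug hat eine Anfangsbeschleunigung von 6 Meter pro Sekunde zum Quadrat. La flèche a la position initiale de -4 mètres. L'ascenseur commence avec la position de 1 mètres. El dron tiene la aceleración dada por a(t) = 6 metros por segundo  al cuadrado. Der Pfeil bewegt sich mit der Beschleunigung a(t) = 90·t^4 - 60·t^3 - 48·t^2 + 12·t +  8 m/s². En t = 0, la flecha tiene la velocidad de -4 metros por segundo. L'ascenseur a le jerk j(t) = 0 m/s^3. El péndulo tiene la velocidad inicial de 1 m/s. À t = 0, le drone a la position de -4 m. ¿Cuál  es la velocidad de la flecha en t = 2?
Debemos encontrar la antiderivada de nuestra ecuación de la aceleración a(t) = 90·t^4 - 60·t^3 - 48·t^2 + 12·t + 8 1 vez. Tomando ∫a(t)dt y aplicando v(0) = -4, encontramos v(t) = 18·t^5 - 15·t^4 - 16·t^3 + 6·t^2 + 8·t - 4. Tenemos la velocidad v(t) = 18·t^5 - 15·t^4 - 16·t^3 + 6·t^2 + 8·t - 4. Sustituyendo t = 2: v(2) = 244.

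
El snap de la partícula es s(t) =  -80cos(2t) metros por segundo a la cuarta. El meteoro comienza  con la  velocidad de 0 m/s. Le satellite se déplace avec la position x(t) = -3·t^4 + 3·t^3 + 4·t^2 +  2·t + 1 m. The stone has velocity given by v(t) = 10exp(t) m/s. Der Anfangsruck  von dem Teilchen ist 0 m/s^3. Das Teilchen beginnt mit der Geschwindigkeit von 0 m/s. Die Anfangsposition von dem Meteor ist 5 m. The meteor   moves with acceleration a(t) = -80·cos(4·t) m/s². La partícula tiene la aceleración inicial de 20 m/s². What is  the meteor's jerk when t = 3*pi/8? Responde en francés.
En partant de l'accélération a(t) = -80·cos(4·t), nous prenons 1 dérivée. En dérivant l'accélération, nous obtenons le jerk: j(t) = 320·sin(4·t). En utilisant j(t) = 320·sin(4·t) et en substituant t = 3*pi/8, nous trouvons j = -320.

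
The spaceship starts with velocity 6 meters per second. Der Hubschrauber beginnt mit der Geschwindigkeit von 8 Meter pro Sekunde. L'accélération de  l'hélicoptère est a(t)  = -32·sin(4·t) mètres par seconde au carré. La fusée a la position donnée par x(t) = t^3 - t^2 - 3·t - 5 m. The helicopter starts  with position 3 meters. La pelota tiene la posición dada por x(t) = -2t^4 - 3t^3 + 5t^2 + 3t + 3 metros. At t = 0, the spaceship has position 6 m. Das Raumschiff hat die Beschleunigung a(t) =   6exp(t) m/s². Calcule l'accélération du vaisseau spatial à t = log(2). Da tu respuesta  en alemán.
Wir haben die Beschleunigung a(t) = 6·exp(t). Durch Einsetzen von t = log(2): a(log(2)) = 12.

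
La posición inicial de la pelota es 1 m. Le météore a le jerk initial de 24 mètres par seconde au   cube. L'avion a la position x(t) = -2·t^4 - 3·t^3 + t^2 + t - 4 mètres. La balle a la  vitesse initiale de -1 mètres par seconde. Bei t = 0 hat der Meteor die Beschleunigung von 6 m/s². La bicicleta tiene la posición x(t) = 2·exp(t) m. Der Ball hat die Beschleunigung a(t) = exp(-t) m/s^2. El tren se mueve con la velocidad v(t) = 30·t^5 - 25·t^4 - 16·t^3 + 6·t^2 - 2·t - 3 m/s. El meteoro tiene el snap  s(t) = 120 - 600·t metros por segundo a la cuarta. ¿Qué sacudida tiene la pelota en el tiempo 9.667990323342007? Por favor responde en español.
Partiendo de la aceleración a(t) = exp(-t), tomamos 1 derivada. Tomando d/dt de a(t), encontramos j(t) = -exp(-t). De la ecuación de la sacudida j(t) = -exp(-t), sustituimos t = 9.667990323342007 para obtener j = -0.0000632768937346284.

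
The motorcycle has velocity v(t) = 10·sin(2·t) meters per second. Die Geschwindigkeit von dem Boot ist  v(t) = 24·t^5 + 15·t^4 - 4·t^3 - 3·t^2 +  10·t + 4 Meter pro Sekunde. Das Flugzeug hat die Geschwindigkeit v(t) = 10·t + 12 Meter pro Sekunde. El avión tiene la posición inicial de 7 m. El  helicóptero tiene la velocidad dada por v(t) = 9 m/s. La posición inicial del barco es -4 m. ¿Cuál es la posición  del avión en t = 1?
Necesitamos integrar nuestra ecuación de la velocidad v(t) = 10·t + 12 1 vez. Tomando ∫v(t)dt y aplicando x(0) = 7, encontramos x(t) = 5·t^2 + 12·t + 7. Tenemos la posición x(t) = 5·t^2 + 12·t + 7. Sustituyendo t = 1: x(1) = 24.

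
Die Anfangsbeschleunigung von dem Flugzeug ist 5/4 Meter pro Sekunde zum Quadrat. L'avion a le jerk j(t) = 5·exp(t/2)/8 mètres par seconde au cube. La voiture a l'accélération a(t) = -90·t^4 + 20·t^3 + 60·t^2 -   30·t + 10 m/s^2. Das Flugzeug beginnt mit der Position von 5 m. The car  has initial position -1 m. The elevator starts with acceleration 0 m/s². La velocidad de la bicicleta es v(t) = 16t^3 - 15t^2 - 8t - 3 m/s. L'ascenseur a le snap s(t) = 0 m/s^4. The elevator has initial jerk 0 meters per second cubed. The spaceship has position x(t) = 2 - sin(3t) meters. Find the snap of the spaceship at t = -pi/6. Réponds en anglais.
Starting from position x(t) = 2 - sin(3·t), we take 4 derivatives. The derivative of position gives velocity: v(t) = -3·cos(3·t). The derivative of velocity gives acceleration: a(t) = 9·sin(3·t). Differentiating acceleration, we get jerk: j(t) = 27·cos(3·t). Differentiating jerk, we get snap: s(t) = -81·sin(3·t). We have snap s(t) = -81·sin(3·t). Substituting t = -pi/6: s(-pi/6) = 81.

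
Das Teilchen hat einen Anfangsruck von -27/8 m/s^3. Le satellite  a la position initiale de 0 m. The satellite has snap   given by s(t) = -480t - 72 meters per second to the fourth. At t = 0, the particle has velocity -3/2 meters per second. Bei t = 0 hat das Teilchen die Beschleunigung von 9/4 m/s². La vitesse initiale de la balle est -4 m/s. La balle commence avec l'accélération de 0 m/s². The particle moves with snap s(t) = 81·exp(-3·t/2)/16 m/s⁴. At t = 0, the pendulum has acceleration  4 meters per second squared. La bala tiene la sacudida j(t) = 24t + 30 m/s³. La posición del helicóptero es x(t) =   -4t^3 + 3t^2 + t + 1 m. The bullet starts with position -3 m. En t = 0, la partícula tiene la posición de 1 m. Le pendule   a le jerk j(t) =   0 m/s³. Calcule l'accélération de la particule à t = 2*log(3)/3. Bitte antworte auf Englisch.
Starting from snap s(t) = 81·exp(-3·t/2)/16, we take 2 antiderivatives. Integrating snap and using the initial condition j(0) = -27/8, we get j(t) = -27·exp(-3·t/2)/8. Finding the integral of j(t) and using a(0) = 9/4: a(t) = 9·exp(-3·t/2)/4. From the given acceleration equation a(t) = 9·exp(-3·t/2)/4, we substitute t = 2*log(3)/3 to get a = 3/4.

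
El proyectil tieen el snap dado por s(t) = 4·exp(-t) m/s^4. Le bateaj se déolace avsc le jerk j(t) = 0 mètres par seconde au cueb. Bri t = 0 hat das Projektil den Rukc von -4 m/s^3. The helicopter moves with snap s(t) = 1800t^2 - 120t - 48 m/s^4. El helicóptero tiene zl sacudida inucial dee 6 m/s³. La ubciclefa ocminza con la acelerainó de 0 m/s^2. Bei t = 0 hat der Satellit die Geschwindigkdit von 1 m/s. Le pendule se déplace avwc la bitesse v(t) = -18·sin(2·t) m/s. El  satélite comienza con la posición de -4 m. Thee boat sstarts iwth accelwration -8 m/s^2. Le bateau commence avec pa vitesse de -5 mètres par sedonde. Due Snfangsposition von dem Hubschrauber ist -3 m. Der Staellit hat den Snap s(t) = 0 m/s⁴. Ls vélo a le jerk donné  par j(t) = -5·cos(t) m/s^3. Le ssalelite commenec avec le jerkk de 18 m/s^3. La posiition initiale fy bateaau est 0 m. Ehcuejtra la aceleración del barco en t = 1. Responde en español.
Para resolver esto, necesitamos tomar 1 integral de nuestra ecuación de la sacudida j(t) = 0. Tomando ∫j(t)dt y aplicando a(0) = -8, encontramos a(t) = -8. Usando a(t) = -8 y sustituyendo t = 1, encontramos a = -8.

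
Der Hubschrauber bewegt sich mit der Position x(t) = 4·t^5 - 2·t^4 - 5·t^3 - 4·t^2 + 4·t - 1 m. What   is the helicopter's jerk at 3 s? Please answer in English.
Starting from position x(t) = 4·t^5 - 2·t^4 - 5·t^3 - 4·t^2 + 4·t - 1, we take 3 derivatives. Differentiating position, we get velocity: v(t) = 20·t^4 - 8·t^3 - 15·t^2 - 8·t + 4. The derivative of velocity gives acceleration: a(t) = 80·t^3 - 24·t^2 - 30·t - 8. Differentiating acceleration, we get jerk: j(t) = 240·t^2 - 48·t - 30. From the given jerk equation j(t) = 240·t^2 - 48·t - 30, we substitute t = 3 to get j = 1986.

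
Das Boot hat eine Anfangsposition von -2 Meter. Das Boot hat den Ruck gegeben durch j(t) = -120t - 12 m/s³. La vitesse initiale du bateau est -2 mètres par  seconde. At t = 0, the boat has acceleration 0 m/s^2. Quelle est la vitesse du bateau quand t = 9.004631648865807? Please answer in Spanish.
Para resolver esto, necesitamos tomar 2 integrales de nuestra ecuación de la sacudida j(t) = -120·t - 12. La integral de la sacudida es la aceleración. Usando a(0) = 0, obtenemos a(t) = 12·t·(-5·t - 1). Tomando ∫a(t)dt y aplicando v(0) = -2, encontramos v(t) = -20·t^3 - 6·t^2 - 2. Usando v(t) = -20·t^3 - 6·t^2 - 2 y sustituyendo t = 9.004631648865807, encontramos v = -15091.0217464380.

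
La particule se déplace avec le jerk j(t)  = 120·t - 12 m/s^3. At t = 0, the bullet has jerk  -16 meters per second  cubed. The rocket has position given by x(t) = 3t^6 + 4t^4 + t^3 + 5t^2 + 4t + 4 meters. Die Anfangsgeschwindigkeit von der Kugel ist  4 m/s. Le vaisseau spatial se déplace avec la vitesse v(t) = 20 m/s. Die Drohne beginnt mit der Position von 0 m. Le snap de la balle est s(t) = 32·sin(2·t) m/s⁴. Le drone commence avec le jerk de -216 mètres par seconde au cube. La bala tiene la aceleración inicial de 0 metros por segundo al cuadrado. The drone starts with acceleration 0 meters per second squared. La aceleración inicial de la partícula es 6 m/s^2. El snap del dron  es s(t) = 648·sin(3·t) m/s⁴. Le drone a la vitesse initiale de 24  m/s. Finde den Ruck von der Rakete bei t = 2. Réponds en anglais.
We must differentiate our position equation x(t) = 3·t^6 + 4·t^4 + t^3 + 5·t^2 + 4·t + 4 3 times. Differentiating position, we get velocity: v(t) = 18·t^5 + 16·t^3 + 3·t^2 + 10·t + 4. Taking d/dt of v(t), we find a(t) = 90·t^4 + 48·t^2 + 6·t + 10. The derivative of acceleration gives jerk: j(t) = 360·t^3 + 96·t + 6. From the given jerk equation j(t) = 360·t^3 + 96·t + 6, we substitute t = 2 to get j = 3078.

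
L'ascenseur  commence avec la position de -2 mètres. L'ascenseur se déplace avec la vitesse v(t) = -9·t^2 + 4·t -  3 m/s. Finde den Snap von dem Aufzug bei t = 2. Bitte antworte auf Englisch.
We must differentiate our velocity equation v(t) = -9·t^2 + 4·t - 3 3 times. The derivative of velocity gives acceleration: a(t) = 4 - 18·t. Taking d/dt of a(t), we find j(t) = -18. The derivative of jerk gives snap: s(t) = 0. From the given snap equation s(t) = 0, we substitute t = 2 to get s = 0.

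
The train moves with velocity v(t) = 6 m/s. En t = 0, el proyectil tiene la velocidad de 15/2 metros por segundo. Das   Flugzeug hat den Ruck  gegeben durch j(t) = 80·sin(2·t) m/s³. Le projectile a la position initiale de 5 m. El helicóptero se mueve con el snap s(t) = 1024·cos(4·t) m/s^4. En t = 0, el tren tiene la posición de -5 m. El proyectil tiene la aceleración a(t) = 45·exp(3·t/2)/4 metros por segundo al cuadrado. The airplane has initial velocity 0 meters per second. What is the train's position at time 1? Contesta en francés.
Pour résoudre ceci, nous devons prendre 1 primitive de notre équation de la vitesse v(t) = 6. La primitive de la vitesse est la position. En utilisant x(0) = -5, nous obtenons x(t) = 6·t - 5. De l'équation de la position x(t) = 6·t - 5, nous substituons t = 1 pour obtenir x = 1.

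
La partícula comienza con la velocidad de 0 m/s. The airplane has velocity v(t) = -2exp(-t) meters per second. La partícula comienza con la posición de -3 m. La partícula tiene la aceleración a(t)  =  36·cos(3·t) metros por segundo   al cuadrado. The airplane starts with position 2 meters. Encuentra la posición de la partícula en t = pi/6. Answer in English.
To find the answer, we compute 2 antiderivatives of a(t) = 36·cos(3·t). The antiderivative of acceleration, with v(0) = 0, gives velocity: v(t) = 12·sin(3·t). Integrating velocity and using the initial condition x(0) = -3, we get x(t) = 1 - 4·cos(3·t). We have position x(t) = 1 - 4·cos(3·t). Substituting t = pi/6: x(pi/6) = 1.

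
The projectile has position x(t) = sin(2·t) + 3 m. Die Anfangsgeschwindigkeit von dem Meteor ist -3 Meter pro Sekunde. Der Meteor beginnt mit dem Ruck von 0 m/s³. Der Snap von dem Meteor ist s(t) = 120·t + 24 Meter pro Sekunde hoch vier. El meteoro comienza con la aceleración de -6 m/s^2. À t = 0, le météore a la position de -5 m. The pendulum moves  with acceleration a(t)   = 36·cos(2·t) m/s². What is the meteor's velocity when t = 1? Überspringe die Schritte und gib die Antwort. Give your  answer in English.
At t = 1, v = 0.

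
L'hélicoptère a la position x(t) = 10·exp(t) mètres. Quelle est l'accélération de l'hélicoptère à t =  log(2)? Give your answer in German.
Ausgehend von der Position x(t) = 10·exp(t), nehmen wir 2 Ableitungen. Durch Ableiten von der Position erhalten wir die Geschwindigkeit: v(t) = 10·exp(t). Die Ableitung von der Geschwindigkeit ergibt die Beschleunigung: a(t) = 10·exp(t). Mit a(t) = 10·exp(t) und Einsetzen von t = log(2), finden wir a = 20.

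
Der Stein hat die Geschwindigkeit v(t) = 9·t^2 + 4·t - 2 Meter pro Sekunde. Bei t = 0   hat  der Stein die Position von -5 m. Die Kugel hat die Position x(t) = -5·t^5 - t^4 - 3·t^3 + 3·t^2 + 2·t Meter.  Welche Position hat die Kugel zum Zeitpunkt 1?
Mit x(t) = -5·t^5 - t^4 - 3·t^3 + 3·t^2 + 2·t und Einsetzen von t = 1, finden wir x = -4.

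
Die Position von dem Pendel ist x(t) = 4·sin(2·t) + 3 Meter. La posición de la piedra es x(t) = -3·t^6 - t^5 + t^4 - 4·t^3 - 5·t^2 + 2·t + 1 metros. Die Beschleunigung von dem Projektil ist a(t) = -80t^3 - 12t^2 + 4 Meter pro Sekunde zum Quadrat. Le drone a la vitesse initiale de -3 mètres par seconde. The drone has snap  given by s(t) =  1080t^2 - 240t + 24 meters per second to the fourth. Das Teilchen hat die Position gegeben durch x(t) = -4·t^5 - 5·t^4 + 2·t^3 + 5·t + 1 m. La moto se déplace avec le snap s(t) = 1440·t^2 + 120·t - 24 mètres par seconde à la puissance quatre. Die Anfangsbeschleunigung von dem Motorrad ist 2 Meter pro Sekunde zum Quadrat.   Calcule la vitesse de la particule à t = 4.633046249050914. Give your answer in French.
Nous devons dériver notre équation de la position x(t) = -4·t^5 - 5·t^4 + 2·t^3 + 5·t + 1 1 fois. La dérivée de la position donne la vitesse: v(t) = -20·t^4 - 20·t^3 + 6·t^2 + 5. De l'équation de la vitesse v(t) = -20·t^4 - 20·t^3 + 6·t^2 + 5, nous substituons t = 4.633046249050914 pour obtenir v = -11070.2123664878.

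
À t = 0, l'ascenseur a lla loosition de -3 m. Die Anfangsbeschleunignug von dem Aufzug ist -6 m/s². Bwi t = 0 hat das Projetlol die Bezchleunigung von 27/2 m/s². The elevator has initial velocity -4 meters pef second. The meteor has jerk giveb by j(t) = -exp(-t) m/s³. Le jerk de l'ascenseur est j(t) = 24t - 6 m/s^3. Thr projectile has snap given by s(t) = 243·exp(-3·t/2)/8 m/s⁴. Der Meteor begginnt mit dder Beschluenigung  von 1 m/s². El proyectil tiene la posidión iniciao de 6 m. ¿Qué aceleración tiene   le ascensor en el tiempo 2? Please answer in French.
Nous devons intégrer notre équation du jerk j(t) = 24·t - 6 1 fois. En prenant ∫j(t)dt et en appliquant a(0) = -6, nous trouvons a(t) = 12·t^2 - 6·t - 6. De l'équation de l'accélération a(t) = 12·t^2 - 6·t - 6, nous substituons t = 2 pour obtenir a = 30.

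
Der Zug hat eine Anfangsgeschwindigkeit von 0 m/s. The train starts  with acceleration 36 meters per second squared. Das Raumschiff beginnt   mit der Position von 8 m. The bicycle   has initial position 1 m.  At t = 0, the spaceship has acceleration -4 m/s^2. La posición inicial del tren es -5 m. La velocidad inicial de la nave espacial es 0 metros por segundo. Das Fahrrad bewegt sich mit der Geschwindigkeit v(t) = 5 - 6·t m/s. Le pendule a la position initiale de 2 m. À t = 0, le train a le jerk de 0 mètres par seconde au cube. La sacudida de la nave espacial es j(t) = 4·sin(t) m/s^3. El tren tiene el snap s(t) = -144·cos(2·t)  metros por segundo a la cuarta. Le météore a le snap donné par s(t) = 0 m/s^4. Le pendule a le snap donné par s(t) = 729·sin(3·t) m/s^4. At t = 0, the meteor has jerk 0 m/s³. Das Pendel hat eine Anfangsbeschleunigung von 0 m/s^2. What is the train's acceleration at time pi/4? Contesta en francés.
Nous devons intégrer notre équation du snap s(t) = -144·cos(2·t) 2 fois. La primitive du snap, avec j(0) = 0, donne le jerk: j(t) = -72·sin(2·t). En intégrant le jerk et en utilisant la condition initiale a(0) = 36, nous obtenons a(t) = 36·cos(2·t). Nous avons l'accélération a(t) = 36·cos(2·t). En substituant t = pi/4: a(pi/4) = 0.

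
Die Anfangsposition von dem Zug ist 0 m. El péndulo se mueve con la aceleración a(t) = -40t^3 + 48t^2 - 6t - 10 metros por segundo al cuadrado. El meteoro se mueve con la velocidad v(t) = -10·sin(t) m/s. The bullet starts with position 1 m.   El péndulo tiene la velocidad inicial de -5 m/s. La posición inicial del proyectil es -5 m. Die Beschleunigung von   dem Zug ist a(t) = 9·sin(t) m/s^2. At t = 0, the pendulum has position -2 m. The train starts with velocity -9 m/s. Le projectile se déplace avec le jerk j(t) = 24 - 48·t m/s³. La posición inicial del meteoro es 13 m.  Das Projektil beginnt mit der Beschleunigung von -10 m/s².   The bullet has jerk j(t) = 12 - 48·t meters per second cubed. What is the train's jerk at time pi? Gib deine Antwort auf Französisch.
Nous devons dériver notre équation de l'accélération a(t) = 9·sin(t) 1 fois. En prenant d/dt de a(t), nous trouvons j(t) = 9·cos(t). De l'équation du jerk j(t) = 9·cos(t), nous substituons t = pi pour obtenir j = -9.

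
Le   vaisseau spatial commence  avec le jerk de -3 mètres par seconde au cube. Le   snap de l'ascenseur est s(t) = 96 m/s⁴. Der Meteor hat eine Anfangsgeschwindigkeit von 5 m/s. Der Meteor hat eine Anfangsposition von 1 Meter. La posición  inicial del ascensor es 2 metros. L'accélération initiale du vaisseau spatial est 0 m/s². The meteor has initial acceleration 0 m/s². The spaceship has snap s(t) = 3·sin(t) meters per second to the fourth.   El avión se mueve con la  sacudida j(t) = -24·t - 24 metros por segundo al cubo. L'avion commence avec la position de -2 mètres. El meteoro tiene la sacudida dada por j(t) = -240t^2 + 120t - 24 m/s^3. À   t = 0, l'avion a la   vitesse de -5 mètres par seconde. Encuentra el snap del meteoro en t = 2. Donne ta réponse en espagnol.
Debemos derivar nuestra ecuación de la sacudida j(t) = -240·t^2 + 120·t - 24 1 vez. La derivada de la sacudida da el snap: s(t) = 120 - 480·t. De la ecuación del snap s(t) = 120 - 480·t, sustituimos t = 2 para obtener s = -840.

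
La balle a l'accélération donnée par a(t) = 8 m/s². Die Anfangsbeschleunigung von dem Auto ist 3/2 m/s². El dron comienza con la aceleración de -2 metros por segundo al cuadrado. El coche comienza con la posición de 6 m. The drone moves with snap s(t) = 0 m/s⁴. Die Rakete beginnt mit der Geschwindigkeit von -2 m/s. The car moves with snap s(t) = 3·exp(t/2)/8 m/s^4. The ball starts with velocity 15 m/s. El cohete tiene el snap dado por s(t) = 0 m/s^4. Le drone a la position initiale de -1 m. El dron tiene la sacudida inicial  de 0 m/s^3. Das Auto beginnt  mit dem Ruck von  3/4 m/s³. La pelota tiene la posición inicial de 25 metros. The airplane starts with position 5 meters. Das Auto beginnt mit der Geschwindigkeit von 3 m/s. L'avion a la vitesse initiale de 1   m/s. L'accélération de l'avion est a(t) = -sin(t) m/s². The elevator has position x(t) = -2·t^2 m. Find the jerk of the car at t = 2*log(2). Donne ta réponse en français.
Pour résoudre ceci, nous devons prendre 1 intégrale de notre équation du snap s(t) = 3·exp(t/2)/8. En intégrant le snap et en utilisant la condition initiale j(0) = 3/4, nous obtenons j(t) = 3·exp(t/2)/4. En utilisant j(t) = 3·exp(t/2)/4 et en substituant t = 2*log(2), nous trouvons j = 3/2.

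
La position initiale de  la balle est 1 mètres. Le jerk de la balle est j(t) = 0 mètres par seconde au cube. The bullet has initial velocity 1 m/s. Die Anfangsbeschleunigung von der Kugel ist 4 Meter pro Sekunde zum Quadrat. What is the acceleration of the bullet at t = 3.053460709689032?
Starting from jerk j(t) = 0, we take 1 integral. Taking ∫j(t)dt and applying a(0) = 4, we find a(t) = 4. We have acceleration a(t) = 4. Substituting t = 3.053460709689032: a(3.053460709689032) = 4.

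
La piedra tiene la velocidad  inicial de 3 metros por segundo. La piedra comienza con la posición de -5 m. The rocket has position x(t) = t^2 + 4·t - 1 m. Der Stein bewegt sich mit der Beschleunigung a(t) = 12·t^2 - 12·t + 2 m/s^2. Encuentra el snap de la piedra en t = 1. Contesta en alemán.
Wir müssen unsere Gleichung für die Beschleunigung a(t) = 12·t^2 - 12·t + 2 2-mal ableiten. Mit d/dt von a(t) finden wir j(t) = 24·t - 12. Die Ableitung von dem Ruck ergibt den Snap: s(t) = 24. Wir haben den Snap s(t) = 24. Durch Einsetzen von t = 1: s(1) = 24.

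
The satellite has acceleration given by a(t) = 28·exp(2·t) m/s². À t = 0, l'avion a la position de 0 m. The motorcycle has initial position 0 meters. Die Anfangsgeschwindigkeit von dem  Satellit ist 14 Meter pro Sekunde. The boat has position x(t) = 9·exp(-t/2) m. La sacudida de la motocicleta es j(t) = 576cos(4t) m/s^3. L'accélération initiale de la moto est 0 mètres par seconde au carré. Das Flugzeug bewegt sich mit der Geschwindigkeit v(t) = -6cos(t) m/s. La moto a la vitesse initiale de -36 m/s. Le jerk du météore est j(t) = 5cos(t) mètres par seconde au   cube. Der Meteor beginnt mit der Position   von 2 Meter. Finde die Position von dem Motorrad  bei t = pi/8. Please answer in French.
Pour résoudre ceci, nous devons prendre 3 intégrales de notre équation du jerk j(t) = 576·cos(4·t). En intégrant le jerk et en utilisant la condition initiale a(0) = 0, nous obtenons a(t) = 144·sin(4·t). En prenant ∫a(t)dt et en appliquant v(0) = -36, nous trouvons v(t) = -36·cos(4·t). L'intégrale de la vitesse, avec x(0) = 0, donne la position: x(t) = -9·sin(4·t). Nous avons la position x(t) = -9·sin(4·t). En substituant t = pi/8: x(pi/8) = -9.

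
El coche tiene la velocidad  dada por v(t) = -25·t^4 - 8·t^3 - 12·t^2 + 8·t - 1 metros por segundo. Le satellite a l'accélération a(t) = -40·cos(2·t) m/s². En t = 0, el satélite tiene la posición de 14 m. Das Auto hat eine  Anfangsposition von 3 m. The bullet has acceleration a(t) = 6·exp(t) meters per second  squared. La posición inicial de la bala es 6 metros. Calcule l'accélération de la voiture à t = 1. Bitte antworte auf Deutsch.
Um dies zu lösen, müssen wir 1 Ableitung unserer Gleichung für die Geschwindigkeit v(t) = -25·t^4 - 8·t^3 - 12·t^2 + 8·t - 1 nehmen. Durch Ableiten von der Geschwindigkeit erhalten wir die Beschleunigung: a(t) = -100·t^3 - 24·t^2 - 24·t + 8. Aus der Gleichung für die Beschleunigung a(t) = -100·t^3 - 24·t^2 - 24·t + 8, setzen wir t = 1 ein und erhalten a = -140.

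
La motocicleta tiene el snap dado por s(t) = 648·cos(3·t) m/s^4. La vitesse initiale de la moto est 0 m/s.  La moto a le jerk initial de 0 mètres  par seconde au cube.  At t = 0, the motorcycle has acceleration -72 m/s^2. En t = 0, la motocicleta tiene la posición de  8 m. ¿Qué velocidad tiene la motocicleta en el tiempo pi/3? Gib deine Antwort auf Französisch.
En partant du snap s(t) = 648·cos(3·t), nous prenons 3 primitives. La primitive du snap est le jerk. En utilisant j(0) = 0, nous obtenons j(t) = 216·sin(3·t). La primitive du jerk est l'accélération. En utilisant a(0) = -72, nous obtenons a(t) = -72·cos(3·t). En intégrant l'accélération et en utilisant la condition initiale v(0) = 0, nous obtenons v(t) = -24·sin(3·t). Nous avons la vitesse v(t) = -24·sin(3·t). En substituant t = pi/3: v(pi/3) = 0.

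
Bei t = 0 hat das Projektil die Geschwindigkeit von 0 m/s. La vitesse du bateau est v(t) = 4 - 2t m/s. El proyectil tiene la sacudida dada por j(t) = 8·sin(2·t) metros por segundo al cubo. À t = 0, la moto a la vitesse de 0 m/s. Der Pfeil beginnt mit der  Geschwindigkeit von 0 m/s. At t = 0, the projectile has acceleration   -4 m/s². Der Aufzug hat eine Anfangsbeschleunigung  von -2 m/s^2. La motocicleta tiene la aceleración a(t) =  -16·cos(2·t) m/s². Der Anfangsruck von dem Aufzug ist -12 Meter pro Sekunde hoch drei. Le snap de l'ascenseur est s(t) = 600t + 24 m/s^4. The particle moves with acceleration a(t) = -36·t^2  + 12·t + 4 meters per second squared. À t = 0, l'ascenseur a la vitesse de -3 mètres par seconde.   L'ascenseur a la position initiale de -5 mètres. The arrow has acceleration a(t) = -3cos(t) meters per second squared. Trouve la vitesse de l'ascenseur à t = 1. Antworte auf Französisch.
En partant du snap s(t) = 600·t + 24, nous prenons 3 primitives. L'intégrale du snap est le jerk. En utilisant j(0) = -12, nous obtenons j(t) = 300·t^2 + 24·t - 12. En intégrant le jerk et en utilisant la condition initiale a(0) = -2, nous obtenons a(t) = 100·t^3 + 12·t^2 - 12·t - 2. En prenant ∫a(t)dt et en appliquant v(0) = -3, nous trouvons v(t) = 25·t^4 + 4·t^3 - 6·t^2 - 2·t - 3. En utilisant v(t) = 25·t^4 + 4·t^3 - 6·t^2 - 2·t - 3 et en substituant t = 1, nous trouvons v = 18.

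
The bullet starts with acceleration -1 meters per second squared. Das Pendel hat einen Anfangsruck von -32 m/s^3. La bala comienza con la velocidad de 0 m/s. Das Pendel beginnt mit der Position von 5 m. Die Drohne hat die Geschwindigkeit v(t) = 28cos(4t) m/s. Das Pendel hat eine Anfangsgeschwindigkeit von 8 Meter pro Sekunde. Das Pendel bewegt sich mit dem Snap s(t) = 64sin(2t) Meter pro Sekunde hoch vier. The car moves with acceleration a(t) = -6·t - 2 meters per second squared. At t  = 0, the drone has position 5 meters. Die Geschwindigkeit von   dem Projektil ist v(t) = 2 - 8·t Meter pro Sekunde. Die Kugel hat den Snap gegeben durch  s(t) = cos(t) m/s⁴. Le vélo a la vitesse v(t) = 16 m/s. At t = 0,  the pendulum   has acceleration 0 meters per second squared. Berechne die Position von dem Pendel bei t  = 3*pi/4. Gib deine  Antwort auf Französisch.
Pour résoudre ceci, nous devons prendre 4 intégrales de notre équation du snap s(t) = 64·sin(2·t). En prenant ∫s(t)dt et en appliquant j(0) = -32, nous trouvons j(t) = -32·cos(2·t). En prenant ∫j(t)dt et en appliquant a(0) = 0, nous trouvons a(t) = -16·sin(2·t). La primitive de l'accélération, avec v(0) = 8, donne la vitesse: v(t) = 8·cos(2·t). L'intégrale de la vitesse, avec x(0) = 5, donne la position: x(t) = 4·sin(2·t) + 5. En utilisant x(t) = 4·sin(2·t) + 5 et en substituant t = 3*pi/4, nous trouvons x = 1.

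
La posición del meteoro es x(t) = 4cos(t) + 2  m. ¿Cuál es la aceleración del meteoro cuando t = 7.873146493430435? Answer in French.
Pour résoudre ceci, nous devons prendre 2 dérivées de notre équation de la position x(t) = 4·cos(t) + 2. En dérivant la position, nous obtenons la vitesse: v(t) = -4·sin(t). En dérivant la vitesse, nous obtenons l'accélération: a(t) = -4·cos(t). En utilisant a(t) = -4·cos(t) et en substituant t = 7.873146493430435, nous trouvons a = 0.0766547451790192.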